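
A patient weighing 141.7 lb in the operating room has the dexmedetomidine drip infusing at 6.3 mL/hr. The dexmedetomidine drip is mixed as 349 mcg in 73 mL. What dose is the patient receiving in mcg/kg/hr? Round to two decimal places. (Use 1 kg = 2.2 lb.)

0.47 mcg/kg/hr

Weight = 141.7 lb ÷ 2.2 lb/kg = 64.40909 kg
Concentration = 349 mcg ÷ 73 mL = 4.780822 mcg/mL
Drug rate = 6.3 mL/hr × 4.780822 mcg/mL = 30.11918 mcg/hr
30.11918 mcg/hr ÷ 64.40909 kg = 0.4676231 mcg/kg/hr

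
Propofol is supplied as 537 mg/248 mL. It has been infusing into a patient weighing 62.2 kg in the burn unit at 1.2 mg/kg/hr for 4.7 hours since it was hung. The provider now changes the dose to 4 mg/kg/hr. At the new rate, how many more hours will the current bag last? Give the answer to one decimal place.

0.7 hours

Initial rate:
Dose = 1.2 mg/kg/hr × 62.2 kg = 74.64 mg/hr
Concentration = 537 mg ÷ 248 mL = 2.165323 mg/mL
Rate = 74.64 mg/hr ÷ 2.165323 mg/mL = 34.47061 mL/hr
Volume infused so far = 34.47061 mL/hr × 4.7 hr = 162.0119 mL
Volume remaining = 248 − 162.0119 = 85.98811 mL
New rate:
Dose = 4 mg/kg/hr × 62.2 kg = 248.8 mg/hr
Rate = 248.8 mg/hr ÷ 2.165323 mg/mL = 114.902 mL/hr
Time remaining = 85.98811 mL ÷ 114.902 mL/hr = 0.7483601 hr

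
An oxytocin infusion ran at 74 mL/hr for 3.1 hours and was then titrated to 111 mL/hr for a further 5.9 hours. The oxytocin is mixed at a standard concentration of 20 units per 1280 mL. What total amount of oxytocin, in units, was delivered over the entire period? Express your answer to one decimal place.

Concentration = 20 units ÷ 1280 mL = 0.015625 units/mL
Stage 1: 74 mL/hr × 3.1 hr = 229.4 mL → 229.4 mL × 0.015625 units/mL = 3.584375 units
Stage 2: 111 mL/hr × 5.9 hr = 654.9 mL → 654.9 mL × 0.015625 units/mL = 10.23281 units
Total = 3.584375 + 10.23281 = 13.81719 units

13.8 units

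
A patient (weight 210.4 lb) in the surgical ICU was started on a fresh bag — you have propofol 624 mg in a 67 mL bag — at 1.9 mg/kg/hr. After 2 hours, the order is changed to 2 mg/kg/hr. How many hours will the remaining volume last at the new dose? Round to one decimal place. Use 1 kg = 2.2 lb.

Initial rate:
Weight = 210.4 lb ÷ 2.2 lb/kg = 95.63636 kg
Dose = 1.9 mg/kg/hr × 95.63636 kg = 181.7091 mg/hr
Concentration = 624 mg ÷ 67 mL = 9.313433 mg/mL
Rate = 181.7091 mg/hr ÷ 9.313433 mg/mL = 19.51043 mL/hr
Volume infused so far = 19.51043 mL/hr × 2 hr = 39.02086 mL
Volume remaining = 67 − 39.02086 = 27.97914 mL
New rate:
Dose = 2 mg/kg/hr × 95.63636 kg = 191.2727 mg/hr
Rate = 191.2727 mg/hr ÷ 9.313433 mg/mL = 20.5373 mL/hr
Time remaining = 27.97914 mL ÷ 20.5373 mL/hr = 1.362357 hr

1.4 hours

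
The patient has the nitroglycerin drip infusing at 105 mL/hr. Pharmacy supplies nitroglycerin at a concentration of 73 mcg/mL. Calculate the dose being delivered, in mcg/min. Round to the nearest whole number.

Drug rate = 105 mL/hr × 73 mcg/mL = 7665 mcg/hr
7665 mcg/hr ÷ 60 min/hr = 127.75 mcg/min

128 mcg/min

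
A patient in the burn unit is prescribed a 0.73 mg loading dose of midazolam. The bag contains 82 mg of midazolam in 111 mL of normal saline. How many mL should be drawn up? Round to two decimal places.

Concentration = 82 mg ÷ 111 mL = 0.7387387 mg/mL
Volume = 0.73 mg ÷ 0.7387387 mg/mL = 0.9881707 mL

0.99 mL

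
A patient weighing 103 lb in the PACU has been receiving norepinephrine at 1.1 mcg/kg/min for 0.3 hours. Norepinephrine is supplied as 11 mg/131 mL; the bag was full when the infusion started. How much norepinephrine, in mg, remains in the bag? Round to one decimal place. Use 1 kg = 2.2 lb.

Weight = 103 lb ÷ 2.2 lb/kg = 46.81818 kg
Dose = 1.1 mcg/kg/min × 46.81818 kg = 51.5 mcg/min
51.5 mcg/min × 60 min/hr = 3090 mcg/hr
Concentration = 11 mg ÷ 131 mL = 0.08396947 mg/mL = 83.96947 mcg/mL
Rate = 3090 mcg/hr ÷ 83.96947 mcg/mL = 36.79909 mL/hr
Volume infused = 36.79909 mL/hr × 0.3 hr = 11.03973 mL
Volume remaining = 131 − 11.03973 = 119.9603 mL
Drug remaining = 119.9603 mL × 83.96947 mcg/mL = 10073 mcg = 10.073 mg

10.1 mg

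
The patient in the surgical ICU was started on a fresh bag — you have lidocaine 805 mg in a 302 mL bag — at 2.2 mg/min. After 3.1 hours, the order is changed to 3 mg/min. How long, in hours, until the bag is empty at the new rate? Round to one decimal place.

2.2 hours

Initial rate:
2.2 mg/min × 60 min/hr = 132 mg/hr
Concentration = 805 mg ÷ 302 mL = 2.665563 mg/mL
Rate = 132 mg/hr ÷ 2.665563 mg/mL = 49.5205 mL/hr
Volume infused so far = 49.5205 mL/hr × 3.1 hr = 153.5135 mL
Volume remaining = 302 − 153.5135 = 148.4865 mL
New rate:
3 mg/min × 60 min/hr = 180 mg/hr
Rate = 180 mg/hr ÷ 2.665563 mg/mL = 67.52795 mL/hr
Time remaining = 148.4865 mL ÷ 67.52795 mL/hr = 2.198889 hr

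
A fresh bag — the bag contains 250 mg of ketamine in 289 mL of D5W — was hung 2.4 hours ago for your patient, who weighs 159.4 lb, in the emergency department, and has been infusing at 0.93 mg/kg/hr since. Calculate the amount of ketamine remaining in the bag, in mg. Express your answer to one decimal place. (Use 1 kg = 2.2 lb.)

Weight = 159.4 lb ÷ 2.2 lb/kg = 72.45455 kg
Dose = 0.93 mg/kg/hr × 72.45455 kg = 67.38273 mg/hr
Concentration = 250 mg ÷ 289 mL = 0.8650519 mg/mL
Rate = 67.38273 mg/hr ÷ 0.8650519 mg/mL = 77.89443 mL/hr
Volume infused = 77.89443 mL/hr × 2.4 hr = 186.9466 mL
Volume remaining = 289 − 186.9466 = 102.0534 mL
Drug remaining = 102.0534 mL × 0.8650519 mg/mL = 88.28145 mg

88.3 mg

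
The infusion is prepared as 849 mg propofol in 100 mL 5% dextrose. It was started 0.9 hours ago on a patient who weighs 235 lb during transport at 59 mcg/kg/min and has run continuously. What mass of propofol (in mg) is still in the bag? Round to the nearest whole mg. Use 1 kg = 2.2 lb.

509 mg

Weight = 235 lb ÷ 2.2 lb/kg = 106.8182 kg
Dose = 59 mcg/kg/min × 106.8182 kg = 6302.273 mcg/min
6302.273 mcg/min × 60 min/hr = 378136.4 mcg/hr
Concentration = 849 mg ÷ 100 mL = 8.49 mg/mL = 8490 mcg/mL
Rate = 378136.4 mcg/hr ÷ 8490 mcg/mL = 44.53903 mL/hr
Volume infused = 44.53903 mL/hr × 0.9 hr = 40.08513 mL
Volume remaining = 100 − 40.08513 = 59.91487 mL
Drug remaining = 59.91487 mL × 8490 mcg/mL = 508677.3 mcg = 508.6773 mg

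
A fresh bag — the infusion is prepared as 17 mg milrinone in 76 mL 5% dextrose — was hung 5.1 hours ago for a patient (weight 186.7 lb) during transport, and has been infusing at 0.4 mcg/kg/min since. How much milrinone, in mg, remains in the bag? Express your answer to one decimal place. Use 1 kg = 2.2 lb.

Weight = 186.7 lb ÷ 2.2 lb/kg = 84.86364 kg
Dose = 0.4 mcg/kg/min × 84.86364 kg = 33.94545 mcg/min
33.94545 mcg/min × 60 min/hr = 2036.727 mcg/hr
Concentration = 17 mg ÷ 76 mL = 0.2236842 mg/mL = 223.6842 mcg/mL
Rate = 2036.727 mcg/hr ÷ 223.6842 mcg/mL = 9.105369 mL/hr
Volume infused = 9.105369 mL/hr × 5.1 hr = 46.43738 mL
Volume remaining = 76 − 46.43738 = 29.56262 mL
Drug remaining = 29.56262 mL × 223.6842 mcg/mL = 6612.691 mcg = 6.612691 mg

6.6 mg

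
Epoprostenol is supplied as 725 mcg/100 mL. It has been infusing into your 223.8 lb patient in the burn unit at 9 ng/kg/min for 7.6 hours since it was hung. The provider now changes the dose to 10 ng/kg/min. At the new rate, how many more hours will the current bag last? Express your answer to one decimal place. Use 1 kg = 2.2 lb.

5.0 hours

Initial rate:
Weight = 223.8 lb ÷ 2.2 lb/kg = 101.7273 kg
Dose = 9 ng/kg/min × 101.7273 kg = 915.5455 ng/min
915.5455 ng/min × 60 min/hr = 54932.73 ng/hr
Concentration = 725 mcg ÷ 100 mL = 7.25 mcg/mL = 7250 ng/mL
Rate = 54932.73 ng/hr ÷ 7250 ng/mL = 7.576928 mL/hr
Volume infused so far = 7.576928 mL/hr × 7.6 hr = 57.58465 mL
Volume remaining = 100 − 57.58465 = 42.41535 mL
New rate:
Dose = 10 ng/kg/min × 101.7273 kg = 1017.273 ng/min
1017.273 ng/min × 60 min/hr = 61036.36 ng/hr
Rate = 61036.36 ng/hr ÷ 7250 ng/mL = 8.418809 mL/hr
Time remaining = 42.41535 mL ÷ 8.418809 mL/hr = 5.038165 hr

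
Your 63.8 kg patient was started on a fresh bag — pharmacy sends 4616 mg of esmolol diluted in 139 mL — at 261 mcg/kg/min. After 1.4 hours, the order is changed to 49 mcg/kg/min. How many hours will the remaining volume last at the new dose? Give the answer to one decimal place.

17.2 hours

Initial rate:
Dose = 261 mcg/kg/min × 63.8 kg = 16651.8 mcg/min
16651.8 mcg/min × 60 min/hr = 999108 mcg/hr
Concentration = 4616 mg ÷ 139 mL = 33.20863 mg/mL = 33208.63 mcg/mL
Rate = 999108 mcg/hr ÷ 33208.63 mcg/mL = 30.08579 mL/hr
Volume infused so far = 30.08579 mL/hr × 1.4 hr = 42.12011 mL
Volume remaining = 139 − 42.12011 = 96.87989 mL
New rate:
Dose = 49 mcg/kg/min × 63.8 kg = 3126.2 mcg/min
3126.2 mcg/min × 60 min/hr = 187572 mcg/hr
Rate = 187572 mcg/hr ÷ 33208.63 mcg/mL = 5.64829 mL/hr
Time remaining = 96.87989 mL ÷ 5.64829 mL/hr = 17.15207 hr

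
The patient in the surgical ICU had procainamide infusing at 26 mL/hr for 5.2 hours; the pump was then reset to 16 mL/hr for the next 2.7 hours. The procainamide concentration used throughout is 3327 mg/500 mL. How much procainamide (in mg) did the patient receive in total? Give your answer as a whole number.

Concentration = 3327 mg ÷ 500 mL = 6.654 mg/mL
Stage 1: 26 mL/hr × 5.2 hr = 135.2 mL → 135.2 mL × 6.654 mg/mL = 899.6208 mg
Stage 2: 16 mL/hr × 2.7 hr = 43.2 mL → 43.2 mL × 6.654 mg/mL = 287.4528 mg
Total = 899.6208 + 287.4528 = 1187.074 mg

1187 mg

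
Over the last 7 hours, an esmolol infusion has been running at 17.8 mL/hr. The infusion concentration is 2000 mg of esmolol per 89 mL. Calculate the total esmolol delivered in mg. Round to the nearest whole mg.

Concentration = 2000 mg ÷ 89 mL = 22.47191 mg/mL = 22471.91 mcg/mL
Drug rate = 17.8 mL/hr × 22471.91 mcg/mL = 400000 mcg/hr
Total = 400000 mcg/hr × 7 hr = 2800000 mcg = 2800 mg

2800 mg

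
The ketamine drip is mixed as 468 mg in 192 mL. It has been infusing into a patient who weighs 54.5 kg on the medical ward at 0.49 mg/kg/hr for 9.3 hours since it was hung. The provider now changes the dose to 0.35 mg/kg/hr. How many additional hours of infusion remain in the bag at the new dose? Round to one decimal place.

11.5 hours

Initial rate:
Dose = 0.49 mg/kg/hr × 54.5 kg = 26.705 mg/hr
Concentration = 468 mg ÷ 192 mL = 2.4375 mg/mL
Rate = 26.705 mg/hr ÷ 2.4375 mg/mL = 10.9559 mL/hr
Volume infused so far = 10.9559 mL/hr × 9.3 hr = 101.8898 mL
Volume remaining = 192 − 101.8898 = 90.11015 mL
New rate:
Dose = 0.35 mg/kg/hr × 54.5 kg = 19.075 mg/hr
Rate = 19.075 mg/hr ÷ 2.4375 mg/mL = 7.825641 mL/hr
Time remaining = 90.11015 mL ÷ 7.825641 mL/hr = 11.51473 hr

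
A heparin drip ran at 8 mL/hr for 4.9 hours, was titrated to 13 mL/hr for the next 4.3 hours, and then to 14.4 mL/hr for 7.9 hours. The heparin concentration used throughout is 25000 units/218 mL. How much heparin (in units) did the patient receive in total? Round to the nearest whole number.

Concentration = 25000 units ÷ 218 mL = 114.6789 units/mL
Stage 1: 8 mL/hr × 4.9 hr = 39.2 mL → 39.2 mL × 114.6789 units/mL = 4495.413 units
Stage 2: 13 mL/hr × 4.3 hr = 55.9 mL → 55.9 mL × 114.6789 units/mL = 6410.55 units
Stage 3: 14.4 mL/hr × 7.9 hr = 113.76 mL → 113.76 mL × 114.6789 units/mL = 13045.87 units
Total = 4495.413 + 6410.55 + 13045.87 = 23951.83 units

23952 units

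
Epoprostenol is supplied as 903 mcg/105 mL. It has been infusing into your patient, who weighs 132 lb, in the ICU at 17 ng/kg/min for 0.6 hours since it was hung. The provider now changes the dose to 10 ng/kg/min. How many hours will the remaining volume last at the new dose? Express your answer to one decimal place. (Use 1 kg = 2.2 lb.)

Initial rate:
Weight = 132 lb ÷ 2.2 lb/kg = 60 kg
Dose = 17 ng/kg/min × 60 kg = 1020 ng/min
1020 ng/min × 60 min/hr = 61200 ng/hr
Concentration = 903 mcg ÷ 105 mL = 8.6 mcg/mL = 8600 ng/mL
Rate = 61200 ng/hr ÷ 8600 ng/mL = 7.116279 mL/hr
Volume infused so far = 7.116279 mL/hr × 0.6 hr = 4.269767 mL
Volume remaining = 105 − 4.269767 = 100.7302 mL
New rate:
Dose = 10 ng/kg/min × 60 kg = 600 ng/min
600 ng/min × 60 min/hr = 36000 ng/hr
Rate = 36000 ng/hr ÷ 8600 ng/mL = 4.186047 mL/hr
Time remaining = 100.7302 mL ÷ 4.186047 mL/hr = 24.06333 hr

24.1 hours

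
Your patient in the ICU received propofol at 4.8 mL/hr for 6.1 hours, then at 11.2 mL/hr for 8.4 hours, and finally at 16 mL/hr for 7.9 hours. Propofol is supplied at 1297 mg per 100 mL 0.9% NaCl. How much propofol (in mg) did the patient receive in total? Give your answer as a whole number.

Concentration = 1297 mg ÷ 100 mL = 12.97 mg/mL
Stage 1: 4.8 mL/hr × 6.1 hr = 29.28 mL → 29.28 mL × 12.97 mg/mL = 379.7616 mg
Stage 2: 11.2 mL/hr × 8.4 hr = 94.08 mL → 94.08 mL × 12.97 mg/mL = 1220.218 mg
Stage 3: 16 mL/hr × 7.9 hr = 126.4 mL → 126.4 mL × 12.97 mg/mL = 1639.408 mg
Total = 379.7616 + 1220.218 + 1639.408 = 3239.387 mg

3239 mg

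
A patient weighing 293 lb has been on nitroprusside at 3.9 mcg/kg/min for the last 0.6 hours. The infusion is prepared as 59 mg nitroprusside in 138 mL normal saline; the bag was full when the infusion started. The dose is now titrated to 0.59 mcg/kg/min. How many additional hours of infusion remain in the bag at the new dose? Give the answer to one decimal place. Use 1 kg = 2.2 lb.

Initial rate:
Weight = 293 lb ÷ 2.2 lb/kg = 133.1818 kg
Dose = 3.9 mcg/kg/min × 133.1818 kg = 519.4091 mcg/min
519.4091 mcg/min × 60 min/hr = 31164.55 mcg/hr
Concentration = 59 mg ÷ 138 mL = 0.4275362 mg/mL = 427.5362 mcg/mL
Rate = 31164.55 mcg/hr ÷ 427.5362 mcg/mL = 72.89334 mL/hr
Volume infused so far = 72.89334 mL/hr × 0.6 hr = 43.73601 mL
Volume remaining = 138 − 43.73601 = 94.26399 mL
New rate:
Dose = 0.59 mcg/kg/min × 133.1818 kg = 78.57727 mcg/min
78.57727 mcg/min × 60 min/hr = 4714.636 mcg/hr
Rate = 4714.636 mcg/hr ÷ 427.5362 mcg/mL = 11.02745 mL/hr
Time remaining = 94.26399 mL ÷ 11.02745 mL/hr = 8.548119 hr

8.5 hours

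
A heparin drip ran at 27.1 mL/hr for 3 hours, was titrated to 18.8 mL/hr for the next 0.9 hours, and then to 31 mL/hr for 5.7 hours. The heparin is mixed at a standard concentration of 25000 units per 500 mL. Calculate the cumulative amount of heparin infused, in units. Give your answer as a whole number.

Concentration = 25000 units ÷ 500 mL = 50 units/mL
Stage 1: 27.1 mL/hr × 3 hr = 81.3 mL → 81.3 mL × 50 units/mL = 4065 units
Stage 2: 18.8 mL/hr × 0.9 hr = 16.92 mL → 16.92 mL × 50 units/mL = 846 units
Stage 3: 31 mL/hr × 5.7 hr = 176.7 mL → 176.7 mL × 50 units/mL = 8835 units
Total = 4065 + 846 + 8835 = 13746 units

13746 units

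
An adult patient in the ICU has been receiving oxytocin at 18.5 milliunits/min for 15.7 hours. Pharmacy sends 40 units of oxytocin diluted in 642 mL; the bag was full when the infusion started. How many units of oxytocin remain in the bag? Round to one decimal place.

18.5 milliunits/min × 60 min/hr = 1110 milliunits/hr
Concentration = 40 units ÷ 642 mL = 0.0623053 units/mL = 62.3053 milliunits/mL
Rate = 1110 milliunits/hr ÷ 62.3053 milliunits/mL = 17.8155 mL/hr
Volume infused = 17.8155 mL/hr × 15.7 hr = 279.7034 mL
Volume remaining = 642 − 279.7034 = 362.2966 mL
Drug remaining = 362.2966 mL × 62.3053 milliunits/mL = 22573 milliunits = 22.573 units

22.6 units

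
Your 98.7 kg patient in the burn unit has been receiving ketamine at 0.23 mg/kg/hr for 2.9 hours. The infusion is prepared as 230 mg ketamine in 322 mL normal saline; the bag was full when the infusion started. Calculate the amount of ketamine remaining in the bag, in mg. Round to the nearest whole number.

Dose = 0.23 mg/kg/hr × 98.7 kg = 22.701 mg/hr
Concentration = 230 mg ÷ 322 mL = 0.7142857 mg/mL
Rate = 22.701 mg/hr ÷ 0.7142857 mg/mL = 31.7814 mL/hr
Volume infused = 31.7814 mL/hr × 2.9 hr = 92.16606 mL
Volume remaining = 322 − 92.16606 = 229.8339 mL
Drug remaining = 229.8339 mL × 0.7142857 mg/mL = 164.1671 mg

164 mg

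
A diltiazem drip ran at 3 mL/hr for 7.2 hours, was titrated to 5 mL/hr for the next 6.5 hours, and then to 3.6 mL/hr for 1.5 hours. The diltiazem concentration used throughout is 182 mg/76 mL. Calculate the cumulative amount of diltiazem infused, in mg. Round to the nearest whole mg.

Concentration = 182 mg ÷ 76 mL = 2.394737 mg/mL
Stage 1: 3 mL/hr × 7.2 hr = 21.6 mL → 21.6 mL × 2.394737 mg/mL = 51.72632 mg
Stage 2: 5 mL/hr × 6.5 hr = 32.5 mL → 32.5 mL × 2.394737 mg/mL = 77.82895 mg
Stage 3: 3.6 mL/hr × 1.5 hr = 5.4 mL → 5.4 mL × 2.394737 mg/mL = 12.93158 mg
Total = 51.72632 + 77.82895 + 12.93158 = 142.4868 mg

142 mg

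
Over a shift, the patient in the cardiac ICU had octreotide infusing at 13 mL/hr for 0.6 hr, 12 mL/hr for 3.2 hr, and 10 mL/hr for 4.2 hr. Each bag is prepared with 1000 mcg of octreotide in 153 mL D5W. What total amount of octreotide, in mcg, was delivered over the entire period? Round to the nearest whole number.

Concentration = 1000 mcg ÷ 153 mL = 6.535948 mcg/mL
Stage 1: 13 mL/hr × 0.6 hr = 7.8 mL → 7.8 mL × 6.535948 mcg/mL = 50.98039 mcg
Stage 2: 12 mL/hr × 3.2 hr = 38.4 mL → 38.4 mL × 6.535948 mcg/mL = 250.9804 mcg
Stage 3: 10 mL/hr × 4.2 hr = 42 mL → 42 mL × 6.535948 mcg/mL = 274.5098 mcg
Total = 50.98039 + 250.9804 + 274.5098 = 576.4706 mcg

576 mcg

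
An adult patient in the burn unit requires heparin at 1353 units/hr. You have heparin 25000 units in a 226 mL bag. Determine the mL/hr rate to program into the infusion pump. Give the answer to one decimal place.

12.2 mL/hr

Concentration = 25000 units ÷ 226 mL = 110.6195 units/mL
Rate = 1353 units/hr ÷ 110.6195 units/mL = 12.23112 mL/hr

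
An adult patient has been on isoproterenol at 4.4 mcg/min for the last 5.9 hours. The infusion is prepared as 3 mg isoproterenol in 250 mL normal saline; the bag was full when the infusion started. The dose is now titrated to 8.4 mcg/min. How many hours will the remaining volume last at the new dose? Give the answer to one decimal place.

2.9 hours

Initial rate:
4.4 mcg/min × 60 min/hr = 264 mcg/hr
Concentration = 3 mg ÷ 250 mL = 0.012 mg/mL = 12 mcg/mL
Rate = 264 mcg/hr ÷ 12 mcg/mL = 22 mL/hr
Volume infused so far = 22 mL/hr × 5.9 hr = 129.8 mL
Volume remaining = 250 − 129.8 = 120.2 mL
New rate:
8.4 mcg/min × 60 min/hr = 504 mcg/hr
Rate = 504 mcg/hr ÷ 12 mcg/mL = 42 mL/hr
Time remaining = 120.2 mL ÷ 42 mL/hr = 2.861905 hr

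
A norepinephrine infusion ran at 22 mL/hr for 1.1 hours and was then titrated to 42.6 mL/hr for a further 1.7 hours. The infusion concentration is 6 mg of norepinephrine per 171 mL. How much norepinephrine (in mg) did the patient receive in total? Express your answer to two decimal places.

3.39 mg

Concentration = 6 mg ÷ 171 mL = 0.03508772 mg/mL
Stage 1: 22 mL/hr × 1.1 hr = 24.2 mL → 24.2 mL × 0.03508772 mg/mL = 0.8491228 mg
Stage 2: 42.6 mL/hr × 1.7 hr = 72.42 mL → 72.42 mL × 0.03508772 mg/mL = 2.541053 mg
Total = 0.8491228 + 2.541053 = 3.390175 mg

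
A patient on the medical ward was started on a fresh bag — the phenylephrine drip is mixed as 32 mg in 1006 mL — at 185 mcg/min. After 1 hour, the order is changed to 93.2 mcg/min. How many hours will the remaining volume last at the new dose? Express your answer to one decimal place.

3.7 hours

Initial rate:
185 mcg/min × 60 min/hr = 11100 mcg/hr
Concentration = 32 mg ÷ 1006 mL = 0.03180915 mg/mL = 31.80915 mcg/mL
Rate = 11100 mcg/hr ÷ 31.80915 mcg/mL = 348.9563 mL/hr
Volume infused so far = 348.9563 mL/hr × 1 hr = 348.9563 mL
Volume remaining = 1006 − 348.9563 = 657.0438 mL
New rate:
93.2 mcg/min × 60 min/hr = 5592 mcg/hr
Rate = 5592 mcg/hr ÷ 31.80915 mcg/mL = 175.7985 mL/hr
Time remaining = 657.0438 mL ÷ 175.7985 mL/hr = 3.737482 hr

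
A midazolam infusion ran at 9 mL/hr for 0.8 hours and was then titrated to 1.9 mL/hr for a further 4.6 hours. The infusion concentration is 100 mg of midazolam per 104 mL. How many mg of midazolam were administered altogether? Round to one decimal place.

15.3 mg

Concentration = 100 mg ÷ 104 mL = 0.9615385 mg/mL
Stage 1: 9 mL/hr × 0.8 hr = 7.2 mL → 7.2 mL × 0.9615385 mg/mL = 6.923077 mg
Stage 2: 1.9 mL/hr × 4.6 hr = 8.74 mL → 8.74 mL × 0.9615385 mg/mL = 8.403846 mg
Total = 6.923077 + 8.403846 = 15.32692 mg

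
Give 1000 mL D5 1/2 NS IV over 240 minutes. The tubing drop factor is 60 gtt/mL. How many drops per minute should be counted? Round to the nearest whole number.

250 gtt/min

1000 mL ÷ (240 min) = 4.166667 mL/min
4.166667 mL/min × 60 gtt/mL = 250 gtt/min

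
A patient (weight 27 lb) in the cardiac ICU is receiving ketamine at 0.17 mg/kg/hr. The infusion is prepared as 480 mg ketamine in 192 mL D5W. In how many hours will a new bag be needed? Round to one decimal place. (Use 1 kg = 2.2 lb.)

Weight = 27 lb ÷ 2.2 lb/kg = 12.27273 kg
Dose = 0.17 mg/kg/hr × 12.27273 kg = 2.086364 mg/hr
Concentration = 480 mg ÷ 192 mL = 2.5 mg/mL
Rate = 2.086364 mg/hr ÷ 2.5 mg/mL = 0.8345455 mL/hr
Duration = 192 mL ÷ 0.8345455 mL/hr = 230.0654 hr

230.1 hours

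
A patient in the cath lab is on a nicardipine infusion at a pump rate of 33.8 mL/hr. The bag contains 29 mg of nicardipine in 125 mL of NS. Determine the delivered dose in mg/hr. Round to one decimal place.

7.8 mg/hr

Concentration = 29 mg ÷ 125 mL = 0.232 mg/mL
Drug rate = 33.8 mL/hr × 0.232 mg/mL = 7.8416 mg/hr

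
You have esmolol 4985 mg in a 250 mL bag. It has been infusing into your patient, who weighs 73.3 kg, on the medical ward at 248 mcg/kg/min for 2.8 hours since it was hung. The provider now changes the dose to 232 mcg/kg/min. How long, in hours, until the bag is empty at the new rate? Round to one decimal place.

Initial rate:
Dose = 248 mcg/kg/min × 73.3 kg = 18178.4 mcg/min
18178.4 mcg/min × 60 min/hr = 1090704 mcg/hr
Concentration = 4985 mg ÷ 250 mL = 19.94 mg/mL = 19940 mcg/mL
Rate = 1090704 mcg/hr ÷ 19940 mcg/mL = 54.6993 mL/hr
Volume infused so far = 54.6993 mL/hr × 2.8 hr = 153.158 mL
Volume remaining = 250 − 153.158 = 96.84197 mL
New rate:
Dose = 232 mcg/kg/min × 73.3 kg = 17005.6 mcg/min
17005.6 mcg/min × 60 min/hr = 1020336 mcg/hr
Rate = 1020336 mcg/hr ÷ 19940 mcg/mL = 51.17031 mL/hr
Time remaining = 96.84197 mL ÷ 51.17031 mL/hr = 1.892542 hr

1.9 hours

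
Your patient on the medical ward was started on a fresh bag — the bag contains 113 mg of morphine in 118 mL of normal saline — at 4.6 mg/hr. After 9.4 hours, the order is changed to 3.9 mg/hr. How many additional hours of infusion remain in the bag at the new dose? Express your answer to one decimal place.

Initial rate:
Concentration = 113 mg ÷ 118 mL = 0.9576271 mg/mL
Rate = 4.6 mg/hr ÷ 0.9576271 mg/mL = 4.80354 mL/hr
Volume infused so far = 4.80354 mL/hr × 9.4 hr = 45.15327 mL
Volume remaining = 118 − 45.15327 = 72.84673 mL
New rate:
Rate = 3.9 mg/hr ÷ 0.9576271 mg/mL = 4.072566 mL/hr
Time remaining = 72.84673 mL ÷ 4.072566 mL/hr = 17.88718 hr

17.9 hours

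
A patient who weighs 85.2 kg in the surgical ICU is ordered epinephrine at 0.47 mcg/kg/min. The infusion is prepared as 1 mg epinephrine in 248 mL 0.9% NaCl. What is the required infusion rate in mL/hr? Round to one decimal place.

595.9 mL/hr

Dose = 0.47 mcg/kg/min × 85.2 kg = 40.044 mcg/min
40.044 mcg/min × 60 min/hr = 2402.64 mcg/hr
Concentration = 1 mg ÷ 248 mL = 0.004032258 mg/mL = 4.032258 mcg/mL
Rate = 2402.64 mcg/hr ÷ 4.032258 mcg/mL = 595.8547 mL/hr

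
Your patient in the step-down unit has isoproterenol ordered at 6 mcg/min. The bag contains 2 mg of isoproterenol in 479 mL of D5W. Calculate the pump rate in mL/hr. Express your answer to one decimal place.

86.2 mL/hr

6 mcg/min × 60 min/hr = 360 mcg/hr
Concentration = 2 mg ÷ 479 mL = 0.004175365 mg/mL = 4.175365 mcg/mL
Rate = 360 mcg/hr ÷ 4.175365 mcg/mL = 86.22 mL/hr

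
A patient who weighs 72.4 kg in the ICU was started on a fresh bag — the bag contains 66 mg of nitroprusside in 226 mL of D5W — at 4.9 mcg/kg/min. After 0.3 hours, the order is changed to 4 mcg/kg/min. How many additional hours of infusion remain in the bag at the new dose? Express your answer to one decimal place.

3.4 hours

Initial rate:
Dose = 4.9 mcg/kg/min × 72.4 kg = 354.76 mcg/min
354.76 mcg/min × 60 min/hr = 21285.6 mcg/hr
Concentration = 66 mg ÷ 226 mL = 0.2920354 mg/mL = 292.0354 mcg/mL
Rate = 21285.6 mcg/hr ÷ 292.0354 mcg/mL = 72.88705 mL/hr
Volume infused so far = 72.88705 mL/hr × 0.3 hr = 21.86612 mL
Volume remaining = 226 − 21.86612 = 204.1339 mL
New rate:
Dose = 4 mcg/kg/min × 72.4 kg = 289.6 mcg/min
289.6 mcg/min × 60 min/hr = 17376 mcg/hr
Rate = 17376 mcg/hr ÷ 292.0354 mcg/mL = 59.49964 mL/hr
Time remaining = 204.1339 mL ÷ 59.49964 mL/hr = 3.430843 hr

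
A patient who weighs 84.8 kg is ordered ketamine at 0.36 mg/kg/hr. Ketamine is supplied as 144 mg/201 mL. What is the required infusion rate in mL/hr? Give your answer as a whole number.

43 mL/hr

Dose = 0.36 mg/kg/hr × 84.8 kg = 30.528 mg/hr
Concentration = 144 mg ÷ 201 mL = 0.7164179 mg/mL
Rate = 30.528 mg/hr ÷ 0.7164179 mg/mL = 42.612 mL/hr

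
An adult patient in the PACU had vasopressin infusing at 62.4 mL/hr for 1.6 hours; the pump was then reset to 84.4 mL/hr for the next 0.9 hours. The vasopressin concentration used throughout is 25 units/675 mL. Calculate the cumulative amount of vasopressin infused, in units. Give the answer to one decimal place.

Concentration = 25 units ÷ 675 mL = 0.03703704 units/mL
Stage 1: 62.4 mL/hr × 1.6 hr = 99.84 mL → 99.84 mL × 0.03703704 units/mL = 3.697778 units
Stage 2: 84.4 mL/hr × 0.9 hr = 75.96 mL → 75.96 mL × 0.03703704 units/mL = 2.813333 units
Total = 3.697778 + 2.813333 = 6.511111 units

6.5 units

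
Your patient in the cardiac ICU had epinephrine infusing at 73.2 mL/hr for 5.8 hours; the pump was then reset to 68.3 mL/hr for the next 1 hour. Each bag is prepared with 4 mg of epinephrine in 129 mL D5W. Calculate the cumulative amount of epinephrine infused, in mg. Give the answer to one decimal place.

15.3 mg

Concentration = 4 mg ÷ 129 mL = 0.03100775 mg/mL
Stage 1: 73.2 mL/hr × 5.8 hr = 424.56 mL → 424.56 mL × 0.03100775 mg/mL = 13.16465 mg
Stage 2: 68.3 mL/hr × 1 hr = 68.3 mL → 68.3 mL × 0.03100775 mg/mL = 2.117829 mg
Total = 13.16465 + 2.117829 = 15.28248 mg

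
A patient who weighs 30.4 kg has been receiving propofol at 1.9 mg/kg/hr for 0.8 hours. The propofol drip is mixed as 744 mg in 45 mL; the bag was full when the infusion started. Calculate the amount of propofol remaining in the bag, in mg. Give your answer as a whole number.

698 mg

Dose = 1.9 mg/kg/hr × 30.4 kg = 57.76 mg/hr
Concentration = 744 mg ÷ 45 mL = 16.53333 mg/mL
Rate = 57.76 mg/hr ÷ 16.53333 mg/mL = 3.493548 mL/hr
Volume infused = 3.493548 mL/hr × 0.8 hr = 2.794839 mL
Volume remaining = 45 − 2.794839 = 42.20516 mL
Drug remaining = 42.20516 mL × 16.53333 mg/mL = 697.792 mg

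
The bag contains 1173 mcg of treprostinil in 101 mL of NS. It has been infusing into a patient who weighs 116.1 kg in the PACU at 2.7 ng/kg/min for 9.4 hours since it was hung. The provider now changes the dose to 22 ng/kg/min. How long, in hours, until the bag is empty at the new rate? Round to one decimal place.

6.5 hours

Initial rate:
Dose = 2.7 ng/kg/min × 116.1 kg = 313.47 ng/min
313.47 ng/min × 60 min/hr = 18808.2 ng/hr
Concentration = 1173 mcg ÷ 101 mL = 11.61386 mcg/mL = 11613.86 ng/mL
Rate = 18808.2 ng/hr ÷ 11613.86 ng/mL = 1.619461 mL/hr
Volume infused so far = 1.619461 mL/hr × 9.4 hr = 15.22294 mL
Volume remaining = 101 − 15.22294 = 85.77706 mL
New rate:
Dose = 22 ng/kg/min × 116.1 kg = 2554.2 ng/min
2554.2 ng/min × 60 min/hr = 153252 ng/hr
Rate = 153252 ng/hr ÷ 11613.86 ng/mL = 13.19561 mL/hr
Time remaining = 85.77706 mL ÷ 13.19561 mL/hr = 6.500424 hr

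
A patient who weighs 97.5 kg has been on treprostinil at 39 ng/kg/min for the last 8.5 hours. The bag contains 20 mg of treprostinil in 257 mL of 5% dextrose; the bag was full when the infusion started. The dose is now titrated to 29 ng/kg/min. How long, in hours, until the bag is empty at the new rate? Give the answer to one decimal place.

Initial rate:
Dose = 39 ng/kg/min × 97.5 kg = 3802.5 ng/min
3802.5 ng/min × 60 min/hr = 228150 ng/hr
Concentration = 20 mg ÷ 257 mL = 0.07782101 mg/mL = 77821.01 ng/mL
Rate = 228150 ng/hr ÷ 77821.01 ng/mL = 2.931728 mL/hr
Volume infused so far = 2.931728 mL/hr × 8.5 hr = 24.91968 mL
Volume remaining = 257 − 24.91968 = 232.0803 mL
New rate:
Dose = 29 ng/kg/min × 97.5 kg = 2827.5 ng/min
2827.5 ng/min × 60 min/hr = 169650 ng/hr
Rate = 169650 ng/hr ÷ 77821.01 ng/mL = 2.180003 mL/hr
Time remaining = 232.0803 mL ÷ 2.180003 mL/hr = 106.4587 hr

106.5 hours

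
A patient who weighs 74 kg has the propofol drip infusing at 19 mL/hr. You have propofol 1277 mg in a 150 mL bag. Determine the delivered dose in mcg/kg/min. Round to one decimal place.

Concentration = 1277 mg ÷ 150 mL = 8.513333 mg/mL = 8513.333 mcg/mL
Drug rate = 19 mL/hr × 8513.333 mcg/mL = 161753.3 mcg/hr
161753.3 mcg/hr ÷ 60 min/hr = 2695.889 mcg/min
2695.889 mcg/min ÷ 74 kg = 36.43093 mcg/kg/min

36.4 mcg/kg/min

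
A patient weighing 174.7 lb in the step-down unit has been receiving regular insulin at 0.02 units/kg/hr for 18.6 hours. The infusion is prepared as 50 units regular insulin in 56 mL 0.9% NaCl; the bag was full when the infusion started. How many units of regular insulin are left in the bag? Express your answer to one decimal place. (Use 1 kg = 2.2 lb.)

Weight = 174.7 lb ÷ 2.2 lb/kg = 79.40909 kg
Dose = 0.02 units/kg/hr × 79.40909 kg = 1.588182 units/hr
Concentration = 50 units ÷ 56 mL = 0.8928571 units/mL
Rate = 1.588182 units/hr ÷ 0.8928571 units/mL = 1.778764 mL/hr
Volume infused = 1.778764 mL/hr × 18.6 hr = 33.085 mL
Volume remaining = 56 − 33.085 = 22.915 mL
Drug remaining = 22.915 mL × 0.8928571 units/mL = 20.45982 units

20.5 units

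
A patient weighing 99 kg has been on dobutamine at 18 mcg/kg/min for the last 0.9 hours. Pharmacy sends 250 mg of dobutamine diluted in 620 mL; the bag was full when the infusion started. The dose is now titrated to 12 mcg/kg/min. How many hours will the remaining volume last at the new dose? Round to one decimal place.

Initial rate:
Dose = 18 mcg/kg/min × 99 kg = 1782 mcg/min
1782 mcg/min × 60 min/hr = 106920 mcg/hr
Concentration = 250 mg ÷ 620 mL = 0.4032258 mg/mL = 403.2258 mcg/mL
Rate = 106920 mcg/hr ÷ 403.2258 mcg/mL = 265.1616 mL/hr
Volume infused so far = 265.1616 mL/hr × 0.9 hr = 238.6454 mL
Volume remaining = 620 − 238.6454 = 381.3546 mL
New rate:
Dose = 12 mcg/kg/min × 99 kg = 1188 mcg/min
1188 mcg/min × 60 min/hr = 71280 mcg/hr
Rate = 71280 mcg/hr ÷ 403.2258 mcg/mL = 176.7744 mL/hr
Time remaining = 381.3546 mL ÷ 176.7744 mL/hr = 2.157295 hr

2.2 hours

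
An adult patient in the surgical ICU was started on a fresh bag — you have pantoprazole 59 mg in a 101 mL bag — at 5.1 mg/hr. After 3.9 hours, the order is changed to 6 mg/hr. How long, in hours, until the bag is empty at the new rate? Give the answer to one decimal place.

6.5 hours

Initial rate:
Concentration = 59 mg ÷ 101 mL = 0.5841584 mg/mL
Rate = 5.1 mg/hr ÷ 0.5841584 mg/mL = 8.730508 mL/hr
Volume infused so far = 8.730508 mL/hr × 3.9 hr = 34.04898 mL
Volume remaining = 101 − 34.04898 = 66.95102 mL
New rate:
Rate = 6 mg/hr ÷ 0.5841584 mg/mL = 10.27119 mL/hr
Time remaining = 66.95102 mL ÷ 10.27119 mL/hr = 6.518333 hr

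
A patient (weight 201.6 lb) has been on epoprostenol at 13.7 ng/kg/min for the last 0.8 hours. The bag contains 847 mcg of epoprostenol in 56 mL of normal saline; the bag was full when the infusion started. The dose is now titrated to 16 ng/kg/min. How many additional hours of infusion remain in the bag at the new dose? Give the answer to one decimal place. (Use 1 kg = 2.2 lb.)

Initial rate:
Weight = 201.6 lb ÷ 2.2 lb/kg = 91.63636 kg
Dose = 13.7 ng/kg/min × 91.63636 kg = 1255.418 ng/min
1255.418 ng/min × 60 min/hr = 75325.09 ng/hr
Concentration = 847 mcg ÷ 56 mL = 15.125 mcg/mL = 15125 ng/mL
Rate = 75325.09 ng/hr ÷ 15125 ng/mL = 4.980171 mL/hr
Volume infused so far = 4.980171 mL/hr × 0.8 hr = 3.984137 mL
Volume remaining = 56 − 3.984137 = 52.01586 mL
New rate:
Dose = 16 ng/kg/min × 91.63636 kg = 1466.182 ng/min
1466.182 ng/min × 60 min/hr = 87970.91 ng/hr
Rate = 87970.91 ng/hr ÷ 15125 ng/mL = 5.816258 mL/hr
Time remaining = 52.01586 mL ÷ 5.816258 mL/hr = 8.943183 hr

8.9 hours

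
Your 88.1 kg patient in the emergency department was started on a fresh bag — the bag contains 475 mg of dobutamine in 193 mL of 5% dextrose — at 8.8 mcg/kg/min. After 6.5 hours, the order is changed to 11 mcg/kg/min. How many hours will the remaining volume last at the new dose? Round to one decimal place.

3.0 hours

Initial rate:
Dose = 8.8 mcg/kg/min × 88.1 kg = 775.28 mcg/min
775.28 mcg/min × 60 min/hr = 46516.8 mcg/hr
Concentration = 475 mg ÷ 193 mL = 2.46114 mg/mL = 2461.14 mcg/mL
Rate = 46516.8 mcg/hr ÷ 2461.14 mcg/mL = 18.90051 mL/hr
Volume infused so far = 18.90051 mL/hr × 6.5 hr = 122.8533 mL
Volume remaining = 193 − 122.8533 = 70.14668 mL
New rate:
Dose = 11 mcg/kg/min × 88.1 kg = 969.1 mcg/min
969.1 mcg/min × 60 min/hr = 58146 mcg/hr
Rate = 58146 mcg/hr ÷ 2461.14 mcg/mL = 23.62564 mL/hr
Time remaining = 70.14668 mL ÷ 23.62564 mL/hr = 2.969092 hr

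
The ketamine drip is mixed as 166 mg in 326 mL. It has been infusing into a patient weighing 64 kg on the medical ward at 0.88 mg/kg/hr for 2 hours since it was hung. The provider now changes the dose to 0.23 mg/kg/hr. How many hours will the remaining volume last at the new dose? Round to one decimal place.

3.6 hours

Initial rate:
Dose = 0.88 mg/kg/hr × 64 kg = 56.32 mg/hr
Concentration = 166 mg ÷ 326 mL = 0.5092025 mg/mL
Rate = 56.32 mg/hr ÷ 0.5092025 mg/mL = 110.6043 mL/hr
Volume infused so far = 110.6043 mL/hr × 2 hr = 221.2087 mL
Volume remaining = 326 − 221.2087 = 104.7913 mL
New rate:
Dose = 0.23 mg/kg/hr × 64 kg = 14.72 mg/hr
Rate = 14.72 mg/hr ÷ 0.5092025 mg/mL = 28.90795 mL/hr
Time remaining = 104.7913 mL ÷ 28.90795 mL/hr = 3.625 hr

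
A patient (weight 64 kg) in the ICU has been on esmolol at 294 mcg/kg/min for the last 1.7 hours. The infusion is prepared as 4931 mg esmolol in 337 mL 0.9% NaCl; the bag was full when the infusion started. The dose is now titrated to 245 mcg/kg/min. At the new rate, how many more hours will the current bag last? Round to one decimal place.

Initial rate:
Dose = 294 mcg/kg/min × 64 kg = 18816 mcg/min
18816 mcg/min × 60 min/hr = 1128960 mcg/hr
Concentration = 4931 mg ÷ 337 mL = 14.63205 mg/mL = 14632.05 mcg/mL
Rate = 1128960 mcg/hr ÷ 14632.05 mcg/mL = 77.15667 mL/hr
Volume infused so far = 77.15667 mL/hr × 1.7 hr = 131.1663 mL
Volume remaining = 337 − 131.1663 = 205.8337 mL
New rate:
Dose = 245 mcg/kg/min × 64 kg = 15680 mcg/min
15680 mcg/min × 60 min/hr = 940800 mcg/hr
Rate = 940800 mcg/hr ÷ 14632.05 mcg/mL = 64.29722 mL/hr
Time remaining = 205.8337 mL ÷ 64.29722 mL/hr = 3.201284 hr

3.2 hours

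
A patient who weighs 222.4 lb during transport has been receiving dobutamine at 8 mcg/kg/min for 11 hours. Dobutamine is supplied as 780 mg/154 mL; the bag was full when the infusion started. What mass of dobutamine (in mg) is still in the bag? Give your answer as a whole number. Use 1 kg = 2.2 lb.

246 mg

Weight = 222.4 lb ÷ 2.2 lb/kg = 101.0909 kg
Dose = 8 mcg/kg/min × 101.0909 kg = 808.7273 mcg/min
808.7273 mcg/min × 60 min/hr = 48523.64 mcg/hr
Concentration = 780 mg ÷ 154 mL = 5.064935 mg/mL = 5064.935 mcg/mL
Rate = 48523.64 mcg/hr ÷ 5064.935 mcg/mL = 9.580308 mL/hr
Volume infused = 9.580308 mL/hr × 11 hr = 105.3834 mL
Volume remaining = 154 − 105.3834 = 48.61662 mL
Drug remaining = 48.61662 mL × 5064.935 mcg/mL = 246240 mcg = 246.24 mg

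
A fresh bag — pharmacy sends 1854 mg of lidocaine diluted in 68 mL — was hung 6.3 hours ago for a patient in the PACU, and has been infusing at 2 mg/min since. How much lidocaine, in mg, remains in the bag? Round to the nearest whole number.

1098 mg

2 mg/min × 60 min/hr = 120 mg/hr
Concentration = 1854 mg ÷ 68 mL = 27.26471 mg/mL
Rate = 120 mg/hr ÷ 27.26471 mg/mL = 4.401294 mL/hr
Volume infused = 4.401294 mL/hr × 6.3 hr = 27.72816 mL
Volume remaining = 68 − 27.72816 = 40.27184 mL
Drug remaining = 40.27184 mL × 27.26471 mg/mL = 1098 mg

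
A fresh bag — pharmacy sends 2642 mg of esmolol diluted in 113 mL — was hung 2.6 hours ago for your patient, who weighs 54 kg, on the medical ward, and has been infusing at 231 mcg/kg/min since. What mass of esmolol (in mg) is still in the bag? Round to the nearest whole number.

Dose = 231 mcg/kg/min × 54 kg = 12474 mcg/min
12474 mcg/min × 60 min/hr = 748440 mcg/hr
Concentration = 2642 mg ÷ 113 mL = 23.38053 mg/mL = 23380.53 mcg/mL
Rate = 748440 mcg/hr ÷ 23380.53 mcg/mL = 32.01125 mL/hr
Volume infused = 32.01125 mL/hr × 2.6 hr = 83.22925 mL
Volume remaining = 113 − 83.22925 = 29.77075 mL
Drug remaining = 29.77075 mL × 23380.53 mcg/mL = 696056 mcg = 696.056 mg

696 mg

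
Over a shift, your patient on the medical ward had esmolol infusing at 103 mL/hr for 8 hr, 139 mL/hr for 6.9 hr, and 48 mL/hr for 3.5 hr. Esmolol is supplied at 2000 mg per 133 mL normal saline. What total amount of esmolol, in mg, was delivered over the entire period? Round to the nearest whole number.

29340 mg

Concentration = 2000 mg ÷ 133 mL = 15.03759 mg/mL
Stage 1: 103 mL/hr × 8 hr = 824 mL → 824 mL × 15.03759 mg/mL = 12390.98 mg
Stage 2: 139 mL/hr × 6.9 hr = 959.1 mL → 959.1 mL × 15.03759 mg/mL = 14422.56 mg
Stage 3: 48 mL/hr × 3.5 hr = 168 mL → 168 mL × 15.03759 mg/mL = 2526.316 mg
Total = 12390.98 + 14422.56 + 2526.316 = 29339.85 mg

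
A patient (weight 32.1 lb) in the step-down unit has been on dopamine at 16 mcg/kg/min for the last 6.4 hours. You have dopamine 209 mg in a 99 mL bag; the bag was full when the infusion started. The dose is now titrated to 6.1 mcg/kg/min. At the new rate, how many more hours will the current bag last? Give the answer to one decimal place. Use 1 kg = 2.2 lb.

Initial rate:
Weight = 32.1 lb ÷ 2.2 lb/kg = 14.59091 kg
Dose = 16 mcg/kg/min × 14.59091 kg = 233.4545 mcg/min
233.4545 mcg/min × 60 min/hr = 14007.27 mcg/hr
Concentration = 209 mg ÷ 99 mL = 2.111111 mg/mL = 2111.111 mcg/mL
Rate = 14007.27 mcg/hr ÷ 2111.111 mcg/mL = 6.635024 mL/hr
Volume infused so far = 6.635024 mL/hr × 6.4 hr = 42.46415 mL
Volume remaining = 99 − 42.46415 = 56.53585 mL
New rate:
Dose = 6.1 mcg/kg/min × 14.59091 kg = 89.00455 mcg/min
89.00455 mcg/min × 60 min/hr = 5340.273 mcg/hr
Rate = 5340.273 mcg/hr ÷ 2111.111 mcg/mL = 2.529603 mL/hr
Time remaining = 56.53585 mL ÷ 2.529603 mL/hr = 22.34969 hr

22.3 hours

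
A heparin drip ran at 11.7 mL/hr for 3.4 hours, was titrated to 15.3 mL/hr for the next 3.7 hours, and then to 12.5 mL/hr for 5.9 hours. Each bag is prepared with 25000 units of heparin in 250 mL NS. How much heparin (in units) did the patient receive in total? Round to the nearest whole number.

Concentration = 25000 units ÷ 250 mL = 100 units/mL
Stage 1: 11.7 mL/hr × 3.4 hr = 39.78 mL → 39.78 mL × 100 units/mL = 3978 units
Stage 2: 15.3 mL/hr × 3.7 hr = 56.61 mL → 56.61 mL × 100 units/mL = 5661 units
Stage 3: 12.5 mL/hr × 5.9 hr = 73.75 mL → 73.75 mL × 100 units/mL = 7375 units
Total = 3978 + 5661 + 7375 = 17014 units

17014 units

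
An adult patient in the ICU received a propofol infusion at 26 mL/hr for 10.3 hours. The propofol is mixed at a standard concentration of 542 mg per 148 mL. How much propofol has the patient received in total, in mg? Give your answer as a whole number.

981 mg

Concentration = 542 mg ÷ 148 mL = 3.662162 mg/mL
Drug rate = 26 mL/hr × 3.662162 mg/mL = 95.21622 mg/hr
Total = 95.21622 mg/hr × 10.3 hr = 980.727 mg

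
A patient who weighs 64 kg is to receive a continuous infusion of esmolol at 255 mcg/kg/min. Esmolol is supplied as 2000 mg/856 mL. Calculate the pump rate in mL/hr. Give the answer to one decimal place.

Dose = 255 mcg/kg/min × 64 kg = 16320 mcg/min
16320 mcg/min × 60 min/hr = 979200 mcg/hr
Concentration = 2000 mg ÷ 856 mL = 2.336449 mg/mL = 2336.449 mcg/mL
Rate = 979200 mcg/hr ÷ 2336.449 mcg/mL = 419.0976 mL/hr

419.1 mL/hr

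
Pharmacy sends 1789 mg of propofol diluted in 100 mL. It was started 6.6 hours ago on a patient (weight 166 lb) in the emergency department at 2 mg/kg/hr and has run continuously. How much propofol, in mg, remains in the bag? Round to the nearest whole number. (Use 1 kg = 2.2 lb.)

Weight = 166 lb ÷ 2.2 lb/kg = 75.45455 kg
Dose = 2 mg/kg/hr × 75.45455 kg = 150.9091 mg/hr
Concentration = 1789 mg ÷ 100 mL = 17.89 mg/mL
Rate = 150.9091 mg/hr ÷ 17.89 mg/mL = 8.435388 mL/hr
Volume infused = 8.435388 mL/hr × 6.6 hr = 55.67356 mL
Volume remaining = 100 − 55.67356 = 44.32644 mL
Drug remaining = 44.32644 mL × 17.89 mg/mL = 793 mg

793 mg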